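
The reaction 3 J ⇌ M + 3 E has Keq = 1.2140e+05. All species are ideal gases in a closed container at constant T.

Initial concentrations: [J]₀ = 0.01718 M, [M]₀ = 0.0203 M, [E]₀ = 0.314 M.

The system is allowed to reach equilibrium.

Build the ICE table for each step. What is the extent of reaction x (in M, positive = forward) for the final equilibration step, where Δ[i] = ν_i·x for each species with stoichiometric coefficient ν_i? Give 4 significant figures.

Q₀ = 123.9 vs Keq = 1.2140e+05 ⇒ Q<K, forward
Step 1:
                    J           M           E
  I           0.01718      0.0203       0.314
  C          -0.01523    0.005075     0.01523
  E          0.001954     0.02538      0.3292
  solve Keq expr → x = 0.005075; check Q = 1.2140e+05

x = 0.005075 M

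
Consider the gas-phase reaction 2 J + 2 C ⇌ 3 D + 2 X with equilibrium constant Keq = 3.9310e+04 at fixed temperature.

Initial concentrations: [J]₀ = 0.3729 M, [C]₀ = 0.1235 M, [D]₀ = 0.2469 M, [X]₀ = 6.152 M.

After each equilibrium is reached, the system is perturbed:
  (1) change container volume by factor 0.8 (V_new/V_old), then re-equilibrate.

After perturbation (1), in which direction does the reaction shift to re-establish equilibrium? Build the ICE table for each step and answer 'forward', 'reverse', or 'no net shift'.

Direction: reverse

Q₀ = 268.6 vs Keq = 3.9310e+04 ⇒ Q<K, forward
Step 1:
                   J          C          D          X
  Initial     0.3729     0.1235     0.2469      6.152
  Change    -0.09575   -0.09575     0.1436    0.09575
  Equil       0.2771    0.02775     0.3905      6.248
  solve Keq expr → x = 0.04788; check Q = 3.9310e+04
Then change container volume by factor 0.8 (V_new/V_old).
Step 2:
                   J          C          D          X
  Initial     0.3464    0.03469     0.4882       7.81
  Change    0.003168   0.003168  -0.004751  -0.003168
  Equil       0.3496    0.03785     0.4834      7.807
  solve Keq expr → x = -0.001584; check Q = 3.9310e+04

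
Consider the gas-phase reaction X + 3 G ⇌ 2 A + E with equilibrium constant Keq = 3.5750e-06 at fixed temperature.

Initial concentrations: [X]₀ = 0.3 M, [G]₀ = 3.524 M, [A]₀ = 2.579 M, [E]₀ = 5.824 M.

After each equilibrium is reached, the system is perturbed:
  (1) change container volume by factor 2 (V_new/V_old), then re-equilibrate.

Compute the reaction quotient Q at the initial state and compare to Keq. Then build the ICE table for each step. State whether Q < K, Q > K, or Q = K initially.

Q₀ = 2.95; Q > K (proceeds reverse)

Q₀ = 2.95 vs Keq = 3.5750e-06 ⇒ Q>K, reverse
Step 1:
                  X         G         A         E
  Initial       0.3     3.524     2.579     5.824
  Change      1.278     3.835    -2.557    -1.278
  Equil       1.578     7.359   0.02224     4.546
  solve Keq expr → x = -1.278; check Q = 3.5750e-06
Then change container volume by factor 2 (V_new/V_old).
Step 2:
                  X         G         A         E
  Initial    0.7892      3.68   0.01112     2.273
  Change   0.001615  0.004846 -0.003231 -0.001615
  Equil      0.7908     3.684   0.00789     2.271
  solve Keq expr → x = -0.001615; check Q = 3.5750e-06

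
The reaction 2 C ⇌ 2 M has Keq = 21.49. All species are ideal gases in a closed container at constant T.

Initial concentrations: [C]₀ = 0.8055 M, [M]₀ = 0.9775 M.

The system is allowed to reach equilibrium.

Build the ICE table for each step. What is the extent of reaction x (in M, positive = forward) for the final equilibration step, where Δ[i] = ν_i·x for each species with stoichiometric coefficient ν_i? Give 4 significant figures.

x = 0.2446 M

Q₀ = 1.473 vs Keq = 21.49 ⇒ Q<K, forward
Step 1:
                   C          M
  Initial     0.8055     0.9775
  Change     -0.4891     0.4891
  Equil       0.3164      1.467
  solve Keq expr → x = 0.2446; check Q = 21.49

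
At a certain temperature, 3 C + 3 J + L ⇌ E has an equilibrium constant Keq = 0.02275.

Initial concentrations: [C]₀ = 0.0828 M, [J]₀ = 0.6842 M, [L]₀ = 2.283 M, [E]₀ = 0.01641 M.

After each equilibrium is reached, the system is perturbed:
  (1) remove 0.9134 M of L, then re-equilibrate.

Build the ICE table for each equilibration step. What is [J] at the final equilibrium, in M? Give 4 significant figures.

Q₀ = 39.53 vs Keq = 0.02275 ⇒ Q>K, reverse
Step 1:
                    C           J           L           E
  init         0.0828      0.6842       2.283     0.01641
  Δ           0.04909     0.04909     0.01636    -0.01636
  eq           0.1319      0.7333       2.299  4.7318e-05
  solve Keq expr → x = -0.01636; check Q = 0.02275
Then remove 0.9134 M of L.
Step 2:
                    C           J           L           E
  init         0.1319      0.7333       1.386  4.7318e-05
  Δ        5.6260e-05  5.6260e-05  1.8753e-05 -1.8753e-05
  eq           0.1319      0.7333       1.386  2.8565e-05
  solve Keq expr → x = -1.8753e-05; check Q = 0.02275

[J]_eq = 0.7333 M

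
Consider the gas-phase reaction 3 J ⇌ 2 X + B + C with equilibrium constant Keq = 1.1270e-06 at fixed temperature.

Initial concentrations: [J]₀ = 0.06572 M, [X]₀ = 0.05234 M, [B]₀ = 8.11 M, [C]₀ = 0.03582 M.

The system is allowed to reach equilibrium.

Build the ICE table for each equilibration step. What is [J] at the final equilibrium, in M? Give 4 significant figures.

Q₀ = 2.804 vs Keq = 1.1270e-06 ⇒ Q>K, reverse
Step 1:
                  J         X         B         C
  I         0.06572   0.05234      8.11   0.03582
  C          0.0782  -0.05213  -0.02607  -0.02607
  E          0.1439 2.0642e-04     8.084  0.009753
  solve Keq expr → x = -0.02607; check Q = 1.1270e-06

[J]_eq = 0.1439 M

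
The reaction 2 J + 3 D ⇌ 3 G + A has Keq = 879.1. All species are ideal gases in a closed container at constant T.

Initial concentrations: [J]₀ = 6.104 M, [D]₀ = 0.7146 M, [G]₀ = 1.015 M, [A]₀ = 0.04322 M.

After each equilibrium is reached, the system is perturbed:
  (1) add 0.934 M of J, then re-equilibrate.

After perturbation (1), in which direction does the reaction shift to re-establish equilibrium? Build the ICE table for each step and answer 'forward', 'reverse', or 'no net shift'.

Direction: forward

Q₀ = 0.003324 vs Keq = 879.1 ⇒ Q<K, forward
Step 1:
                    J           D           G           A
  Initial       6.104      0.7146       1.015     0.04322
  Change      -0.4524     -0.6786      0.6786      0.2262
  Equil         5.652     0.03599       1.694      0.2694
  solve Keq expr → x = 0.2262; check Q = 879.1
Then add 0.934 M of J.
Step 2:
                    J           D           G           A
  Initial       6.586     0.03599       1.694      0.2694
  Change    -0.002248   -0.003371    0.003371    0.001124
  Equil         6.583     0.03262       1.697      0.2705
  solve Keq expr → x = 0.001124; check Q = 879.1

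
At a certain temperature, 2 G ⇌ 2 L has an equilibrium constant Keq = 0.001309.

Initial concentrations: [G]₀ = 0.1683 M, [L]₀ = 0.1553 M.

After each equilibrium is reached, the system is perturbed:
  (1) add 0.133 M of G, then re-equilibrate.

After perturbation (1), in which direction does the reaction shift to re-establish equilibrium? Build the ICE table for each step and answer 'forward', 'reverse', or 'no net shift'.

Direction: forward

Q₀ = 0.8515 vs Keq = 0.001309 ⇒ Q>K, reverse
Step 1:
                  G         L
  I          0.1683    0.1553
  C           0.144    -0.144
  E          0.3123    0.0113
  solve Keq expr → x = -0.072; check Q = 0.001309
Then add 0.133 M of G.
Step 2:
                  G         L
  I          0.4453    0.0113
  C       -0.004644  0.004644
  E          0.4407   0.01594
  solve Keq expr → x = 0.002322; check Q = 0.001309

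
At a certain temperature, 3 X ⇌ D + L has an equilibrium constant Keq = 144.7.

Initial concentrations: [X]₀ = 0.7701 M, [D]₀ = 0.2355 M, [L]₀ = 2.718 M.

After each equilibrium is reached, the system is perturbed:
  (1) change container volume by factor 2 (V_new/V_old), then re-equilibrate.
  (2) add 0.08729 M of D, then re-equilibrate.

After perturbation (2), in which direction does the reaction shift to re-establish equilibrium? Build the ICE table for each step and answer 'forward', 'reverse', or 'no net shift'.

Q₀ = 1.402 vs Keq = 144.7 ⇒ Q<K, forward
Step 1:
                   X          D          L
  Initial     0.7701     0.2355      2.718
  Change     -0.5659     0.1886     0.1886
  Equil       0.2042     0.4241      2.907
  solve Keq expr → x = 0.1886; check Q = 144.7
Then change container volume by factor 2 (V_new/V_old).
Step 2:
                   X          D          L
  Initial     0.1021     0.2121      1.453
  Change     0.02462  -0.008207  -0.008207
  Equil       0.1267     0.2039      1.445
  solve Keq expr → x = -0.008207; check Q = 144.7
Then add 0.08729 M of D.
Step 3:
                   X          D          L
  Initial     0.1267     0.2911      1.445
  Change       0.015  -0.005001  -0.005001
  Equil       0.1417     0.2861       1.44
  solve Keq expr → x = -0.005001; check Q = 144.7

Direction: reverse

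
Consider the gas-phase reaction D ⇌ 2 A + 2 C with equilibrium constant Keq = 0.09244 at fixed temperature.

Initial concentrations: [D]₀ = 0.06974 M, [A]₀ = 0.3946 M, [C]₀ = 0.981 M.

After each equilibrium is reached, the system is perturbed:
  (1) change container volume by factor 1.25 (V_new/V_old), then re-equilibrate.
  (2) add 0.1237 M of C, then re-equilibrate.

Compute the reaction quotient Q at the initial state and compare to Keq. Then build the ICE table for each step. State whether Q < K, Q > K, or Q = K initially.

Q₀ = 2.149; Q > K (proceeds reverse)

Q₀ = 2.149 vs Keq = 0.09244 ⇒ Q>K, reverse
Step 1:
                  D         A         C
  Initial   0.06974    0.3946     0.981
  Change     0.1118   -0.2236   -0.2236
  Equil      0.1815     0.171    0.7574
  solve Keq expr → x = -0.1118; check Q = 0.09244
Then change container volume by factor 1.25 (V_new/V_old).
Step 2:
                  D         A         C
  Initial    0.1452    0.1368    0.6059
  Change   -0.01678   0.03357   0.03357
  Equil      0.1284    0.1704    0.6395
  solve Keq expr → x = 0.01678; check Q = 0.09244
Then add 0.1237 M of C.
Step 3:
                  D         A         C
  Initial    0.1284    0.1704    0.7632
  Change   0.009383  -0.01877  -0.01877
  Equil      0.1378    0.1516    0.7444
  solve Keq expr → x = -0.009383; check Q = 0.09244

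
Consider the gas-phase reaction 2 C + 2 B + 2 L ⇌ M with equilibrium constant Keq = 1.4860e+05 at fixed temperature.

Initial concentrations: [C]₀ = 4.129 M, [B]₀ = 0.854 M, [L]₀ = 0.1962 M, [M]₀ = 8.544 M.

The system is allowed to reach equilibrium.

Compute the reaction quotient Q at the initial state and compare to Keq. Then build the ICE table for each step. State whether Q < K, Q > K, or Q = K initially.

Q₀ = 17.85; Q < K (proceeds forward)

Q₀ = 17.85 vs Keq = 1.4860e+05 ⇒ Q<K, forward
Step 1:
                   C          B          L          M
  init         4.129      0.854     0.1962      8.544
  Δ          -0.1933    -0.1933    -0.1933    0.09663
  eq           3.936     0.6607   0.002932      8.641
  solve Keq expr → x = 0.09663; check Q = 1.4860e+05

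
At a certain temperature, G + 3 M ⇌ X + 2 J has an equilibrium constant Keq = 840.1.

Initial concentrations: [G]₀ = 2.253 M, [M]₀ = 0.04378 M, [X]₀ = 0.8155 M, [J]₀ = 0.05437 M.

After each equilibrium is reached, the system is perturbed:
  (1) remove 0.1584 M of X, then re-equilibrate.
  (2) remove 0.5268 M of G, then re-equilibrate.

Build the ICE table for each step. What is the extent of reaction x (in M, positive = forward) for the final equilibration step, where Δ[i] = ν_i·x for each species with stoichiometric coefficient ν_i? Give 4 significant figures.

x = -3.6150e-04 M

Q₀ = 12.75 vs Keq = 840.1 ⇒ Q<K, forward
Step 1:
                  G         M         X         J
  Initial     2.253   0.04378    0.8155   0.05437
  Change   -0.01011  -0.03032   0.01011   0.02021
  Equil       2.243   0.01346    0.8256   0.07458
  solve Keq expr → x = 0.01011; check Q = 840.1
Then remove 0.1584 M of X.
Step 2:
                  G         M         X         J
  Initial     2.243   0.01346    0.6672   0.07458
  Change  -2.8542e-04 -8.5625e-04 2.8542e-04 5.7083e-04
  Equil       2.243    0.0126    0.6675   0.07516
  solve Keq expr → x = 2.8542e-04; check Q = 840.1
Then remove 0.5268 M of G.
Step 3:
                  G         M         X         J
  Initial     1.716    0.0126    0.6675   0.07516
  Change  3.6150e-04  0.001085 -3.6150e-04 -7.2300e-04
  Equil       1.716   0.01369    0.6671   0.07443
  solve Keq expr → x = -3.6150e-04; check Q = 840.1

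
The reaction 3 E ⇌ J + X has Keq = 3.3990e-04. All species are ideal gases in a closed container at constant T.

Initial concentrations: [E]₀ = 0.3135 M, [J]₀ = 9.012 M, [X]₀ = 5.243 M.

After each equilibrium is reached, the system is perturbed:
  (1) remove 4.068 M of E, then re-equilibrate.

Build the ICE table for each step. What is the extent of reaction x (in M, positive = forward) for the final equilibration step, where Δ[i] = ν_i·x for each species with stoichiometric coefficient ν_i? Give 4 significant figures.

x = -0.1571 M

Q₀ = 1534 vs Keq = 3.3990e-04 ⇒ Q>K, reverse
Step 1:
                   E          J          X
  I           0.3135      9.012      5.243
  C            14.85     -4.951     -4.951
  E            15.17      4.061      0.292
  solve Keq expr → x = -4.951; check Q = 3.3990e-04
Then remove 4.068 M of E.
Step 2:
                   E          J          X
  I             11.1      4.061      0.292
  C           0.4714    -0.1571    -0.1571
  E            11.57      3.904     0.1349
  solve Keq expr → x = -0.1571; check Q = 3.3990e-04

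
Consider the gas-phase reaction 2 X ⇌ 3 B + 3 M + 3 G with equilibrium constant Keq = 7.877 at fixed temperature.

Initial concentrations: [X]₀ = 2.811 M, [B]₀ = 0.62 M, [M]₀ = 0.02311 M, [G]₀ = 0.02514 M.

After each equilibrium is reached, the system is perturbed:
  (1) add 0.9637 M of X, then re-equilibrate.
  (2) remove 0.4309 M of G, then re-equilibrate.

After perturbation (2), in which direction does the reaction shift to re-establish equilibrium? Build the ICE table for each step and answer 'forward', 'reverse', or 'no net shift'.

Direction: forward

Q₀ = 5.9149e-12 vs Keq = 7.877 ⇒ Q<K, forward
Step 1:
                  X         B         M         G
  Initial     2.811      0.62   0.02311   0.02514
  Change    -0.8426     1.264     1.264     1.264
  Equil       1.968     1.884     1.287     1.289
  solve Keq expr → x = 0.4213; check Q = 7.877
Then add 0.9637 M of X.
Step 2:
                  X         B         M         G
  Initial     2.932     1.884     1.287     1.289
  Change   -0.08235    0.1235    0.1235    0.1235
  Equil        2.85     2.007      1.41     1.413
  solve Keq expr → x = 0.04117; check Q = 7.877
Then remove 0.4309 M of G.
Step 3:
                  X         B         M         G
  Initial      2.85     2.007      1.41    0.9816
  Change    -0.1077    0.1616    0.1616    0.1616
  Equil       2.742     2.169     1.572     1.143
  solve Keq expr → x = 0.05386; check Q = 7.877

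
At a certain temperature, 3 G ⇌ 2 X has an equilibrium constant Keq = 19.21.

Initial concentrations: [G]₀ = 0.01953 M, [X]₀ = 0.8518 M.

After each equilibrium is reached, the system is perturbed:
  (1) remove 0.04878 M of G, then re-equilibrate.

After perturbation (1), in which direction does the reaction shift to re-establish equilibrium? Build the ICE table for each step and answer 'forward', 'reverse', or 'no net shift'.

Direction: reverse

Q₀ = 9.7402e+04 vs Keq = 19.21 ⇒ Q>K, reverse
Step 1:
                    G           X
  init        0.01953      0.8518
  Δ            0.2674     -0.1782
  eq           0.2869      0.6736
  solve Keq expr → x = -0.08912; check Q = 19.21
Then remove 0.04878 M of G.
Step 2:
                    G           X
  init         0.2381      0.6736
  Δ           0.04097    -0.02731
  eq           0.2791      0.6462
  solve Keq expr → x = -0.01366; check Q = 19.21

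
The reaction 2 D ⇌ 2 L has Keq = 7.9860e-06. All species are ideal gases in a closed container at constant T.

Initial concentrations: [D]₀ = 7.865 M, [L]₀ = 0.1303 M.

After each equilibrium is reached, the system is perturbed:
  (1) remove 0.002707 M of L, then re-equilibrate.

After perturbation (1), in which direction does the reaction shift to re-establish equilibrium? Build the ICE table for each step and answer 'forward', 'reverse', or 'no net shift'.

Direction: forward

Q₀ = 2.7447e-04 vs Keq = 7.9860e-06 ⇒ Q>K, reverse
Step 1:
                    D           L
  Initial       7.865      0.1303
  Change       0.1078     -0.1078
  Equil         7.973     0.02253
  solve Keq expr → x = -0.05388; check Q = 7.9860e-06
Then remove 0.002707 M of L.
Step 2:
                    D           L
  Initial       7.973     0.01982
  Change    -0.002699    0.002699
  Equil          7.97     0.02252
  solve Keq expr → x = 0.00135; check Q = 7.9860e-06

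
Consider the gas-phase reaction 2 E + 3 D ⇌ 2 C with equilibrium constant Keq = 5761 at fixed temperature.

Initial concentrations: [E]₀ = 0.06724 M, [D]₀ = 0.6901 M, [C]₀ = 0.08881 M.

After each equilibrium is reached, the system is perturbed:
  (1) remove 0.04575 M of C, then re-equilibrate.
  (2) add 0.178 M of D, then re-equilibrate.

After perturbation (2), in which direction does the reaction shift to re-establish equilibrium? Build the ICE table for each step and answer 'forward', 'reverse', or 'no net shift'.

Direction: forward

Q₀ = 5.308 vs Keq = 5761 ⇒ Q<K, forward
Step 1:
                  E         D         C
  I         0.06724    0.6901   0.08881
  C        -0.06289  -0.09434   0.06289
  E        0.004347    0.5958    0.1517
  solve Keq expr → x = 0.03145; check Q = 5761
Then remove 0.04575 M of C.
Step 2:
                  E         D         C
  I        0.004347    0.5958     0.106
  C        -0.00126  -0.00189   0.00126
  E        0.003086    0.5939    0.1072
  solve Keq expr → x = 6.3001e-04; check Q = 5761
Then add 0.178 M of D.
Step 3:
                  E         D         C
  I        0.003086    0.7719    0.1072
  C       -9.7848e-04 -0.001468 9.7848e-04
  E        0.002108    0.7704    0.1082
  solve Keq expr → x = 4.8924e-04; check Q = 5761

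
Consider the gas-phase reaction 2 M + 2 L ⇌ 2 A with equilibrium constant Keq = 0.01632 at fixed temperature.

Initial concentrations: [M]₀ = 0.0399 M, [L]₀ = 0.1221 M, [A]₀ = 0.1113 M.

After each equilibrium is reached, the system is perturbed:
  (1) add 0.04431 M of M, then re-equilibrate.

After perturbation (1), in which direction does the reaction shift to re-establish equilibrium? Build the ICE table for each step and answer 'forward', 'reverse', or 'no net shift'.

Q₀ = 521.9 vs Keq = 0.01632 ⇒ Q>K, reverse
Step 1:
                  M         L         A
  Initial    0.0399    0.1221    0.1113
  Change      0.107     0.107    -0.107
  Equil      0.1469    0.2291  0.004299
  solve Keq expr → x = -0.0535; check Q = 0.01632
Then add 0.04431 M of M.
Step 2:
                  M         L         A
  Initial    0.1912    0.2291  0.004299
  Change  -0.001231 -0.001231  0.001231
  Equil        0.19    0.2279   0.00553
  solve Keq expr → x = 6.1547e-04; check Q = 0.01632

Direction: forward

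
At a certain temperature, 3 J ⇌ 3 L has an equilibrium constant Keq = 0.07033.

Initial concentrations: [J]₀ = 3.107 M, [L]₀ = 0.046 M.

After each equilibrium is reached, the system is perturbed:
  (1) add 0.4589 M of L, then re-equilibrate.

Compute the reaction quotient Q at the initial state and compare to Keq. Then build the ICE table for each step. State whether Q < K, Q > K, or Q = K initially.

Q₀ = 3.2453e-06; Q < K (proceeds forward)

Q₀ = 3.2453e-06 vs Keq = 0.07033 ⇒ Q<K, forward
Step 1:
                   J          L
  Initial      3.107      0.046
  Change     -0.8752     0.8752
  Equil        2.232     0.9212
  solve Keq expr → x = 0.2917; check Q = 0.07033
Then add 0.4589 M of L.
Step 2:
                   J          L
  Initial      2.232       1.38
  Change      0.3248    -0.3248
  Equil        2.557      1.055
  solve Keq expr → x = -0.1083; check Q = 0.07033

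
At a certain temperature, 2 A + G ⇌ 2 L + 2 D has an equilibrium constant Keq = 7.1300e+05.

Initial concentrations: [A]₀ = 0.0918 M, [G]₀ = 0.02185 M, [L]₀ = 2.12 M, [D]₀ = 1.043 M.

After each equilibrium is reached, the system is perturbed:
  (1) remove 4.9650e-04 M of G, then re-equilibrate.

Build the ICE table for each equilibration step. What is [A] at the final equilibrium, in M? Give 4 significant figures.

Q₀ = 2.6552e+04 vs Keq = 7.1300e+05 ⇒ Q<K, forward
Step 1:
                   A          G          L          D
  I           0.0918    0.02185       2.12      1.043
  C         -0.03835   -0.01918    0.03835    0.03835
  E          0.05345   0.002674      2.158      1.081
  solve Keq expr → x = 0.01918; check Q = 7.1300e+05
Then remove 4.9650e-04 M of G.
Step 2:
                   A          G          L          D
  I          0.05345   0.002178      2.158      1.081
  C       8.2065e-04 4.1033e-04 -8.2065e-04 -8.2065e-04
  E          0.05427   0.002588      2.158      1.081
  solve Keq expr → x = -4.1033e-04; check Q = 7.1300e+05

[A]_eq = 0.05427 M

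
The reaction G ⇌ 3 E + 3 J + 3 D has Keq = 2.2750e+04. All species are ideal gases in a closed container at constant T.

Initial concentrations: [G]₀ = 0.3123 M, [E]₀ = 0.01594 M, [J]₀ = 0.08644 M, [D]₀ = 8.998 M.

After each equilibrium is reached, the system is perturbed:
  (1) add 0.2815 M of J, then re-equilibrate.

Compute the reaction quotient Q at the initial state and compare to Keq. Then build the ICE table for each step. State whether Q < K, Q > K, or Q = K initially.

Q₀ = 6.1020e-06; Q < K (proceeds forward)

Q₀ = 6.1020e-06 vs Keq = 2.2750e+04 ⇒ Q<K, forward
Step 1:
                    G           E           J           D
  Initial      0.3123     0.01594     0.08644       8.998
  Change      -0.2878      0.8633      0.8633      0.8633
  Equil       0.02454      0.8792      0.9497       9.861
  solve Keq expr → x = 0.2878; check Q = 2.2750e+04
Then add 0.2815 M of J.
Step 2:
                    G           E           J           D
  Initial     0.02454      0.8792       1.231       9.861
  Change      0.01542    -0.04627    -0.04627    -0.04627
  Equil       0.03996       0.833       1.185       9.815
  solve Keq expr → x = -0.01542; check Q = 2.2750e+04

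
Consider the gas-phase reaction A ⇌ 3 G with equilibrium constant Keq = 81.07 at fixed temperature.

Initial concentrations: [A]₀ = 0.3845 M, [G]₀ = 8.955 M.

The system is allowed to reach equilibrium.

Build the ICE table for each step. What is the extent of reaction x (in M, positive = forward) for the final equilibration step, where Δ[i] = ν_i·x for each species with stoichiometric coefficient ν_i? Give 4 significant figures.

x = -1.276 M

Q₀ = 1868 vs Keq = 81.07 ⇒ Q>K, reverse
Step 1:
                    A           G
  Initial      0.3845       8.955
  Change        1.276      -3.829
  Equil         1.661       5.126
  solve Keq expr → x = -1.276; check Q = 81.07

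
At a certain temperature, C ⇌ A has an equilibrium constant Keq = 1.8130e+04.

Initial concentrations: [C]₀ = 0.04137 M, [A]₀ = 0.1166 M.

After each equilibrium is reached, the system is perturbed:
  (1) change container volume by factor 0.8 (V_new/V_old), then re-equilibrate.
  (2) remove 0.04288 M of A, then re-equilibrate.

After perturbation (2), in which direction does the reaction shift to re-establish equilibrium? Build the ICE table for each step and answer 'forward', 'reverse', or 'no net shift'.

Q₀ = 2.818 vs Keq = 1.8130e+04 ⇒ Q<K, forward
Step 1:
                    C           A
  Initial     0.04137      0.1166
  Change     -0.04136     0.04136
  Equil    8.7127e-06       0.158
  solve Keq expr → x = 0.04136; check Q = 1.8130e+04
Then change container volume by factor 0.8 (V_new/V_old).
Step 2:
                    C           A
  Initial  1.0891e-05      0.1975
  Change            0           0
  Equil    1.0891e-05      0.1975
  solve Keq expr → x = 0; check Q = 1.8130e+04
Then remove 0.04288 M of A.
Step 3:
                    C           A
  Initial  1.0891e-05      0.1546
  Change  -2.3650e-06  2.3650e-06
  Equil    8.5259e-06      0.1546
  solve Keq expr → x = 2.3650e-06; check Q = 1.8130e+04

Direction: forward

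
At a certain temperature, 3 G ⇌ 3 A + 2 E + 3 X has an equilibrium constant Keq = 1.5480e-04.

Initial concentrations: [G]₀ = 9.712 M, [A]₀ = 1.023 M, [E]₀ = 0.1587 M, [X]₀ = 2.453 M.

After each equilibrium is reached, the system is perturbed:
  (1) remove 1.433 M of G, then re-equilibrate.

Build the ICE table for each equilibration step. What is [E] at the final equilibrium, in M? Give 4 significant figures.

Q₀ = 4.3446e-04 vs Keq = 1.5480e-04 ⇒ Q>K, reverse
Step 1:
                  G         A         E         X
  I           9.712     1.023    0.1587     2.453
  C         0.07087  -0.07087  -0.04725  -0.07087
  E           9.783    0.9521    0.1115     2.382
  solve Keq expr → x = -0.02362; check Q = 1.5480e-04
Then remove 1.433 M of G.
Step 2:
                  G         A         E         X
  I            8.35    0.9521    0.1115     2.382
  C         0.02662  -0.02662  -0.01775  -0.02662
  E           8.376    0.9255   0.09371     2.356
  solve Keq expr → x = -0.008873; check Q = 1.5480e-04

[E]_eq = 0.09371 M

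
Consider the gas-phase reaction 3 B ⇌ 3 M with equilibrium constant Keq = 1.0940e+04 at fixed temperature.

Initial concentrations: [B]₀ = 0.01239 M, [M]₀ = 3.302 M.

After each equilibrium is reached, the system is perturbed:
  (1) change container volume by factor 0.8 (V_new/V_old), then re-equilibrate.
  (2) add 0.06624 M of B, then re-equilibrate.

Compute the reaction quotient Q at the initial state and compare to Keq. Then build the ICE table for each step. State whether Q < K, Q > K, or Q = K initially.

Q₀ = 1.8929e+07; Q > K (proceeds reverse)

Q₀ = 1.8929e+07 vs Keq = 1.0940e+04 ⇒ Q>K, reverse
Step 1:
                    B           M
  Initial     0.01239       3.302
  Change       0.1305     -0.1305
  Equil        0.1429       3.172
  solve Keq expr → x = -0.04349; check Q = 1.0940e+04
Then change container volume by factor 0.8 (V_new/V_old).
Step 2:
                    B           M
  Initial      0.1786       3.964
  Change            0           0
  Equil        0.1786       3.964
  solve Keq expr → x = 0; check Q = 1.0940e+04
Then add 0.06624 M of B.
Step 3:
                    B           M
  Initial      0.2448       3.964
  Change     -0.06338     0.06338
  Equil        0.1814       4.028
  solve Keq expr → x = 0.02113; check Q = 1.0940e+04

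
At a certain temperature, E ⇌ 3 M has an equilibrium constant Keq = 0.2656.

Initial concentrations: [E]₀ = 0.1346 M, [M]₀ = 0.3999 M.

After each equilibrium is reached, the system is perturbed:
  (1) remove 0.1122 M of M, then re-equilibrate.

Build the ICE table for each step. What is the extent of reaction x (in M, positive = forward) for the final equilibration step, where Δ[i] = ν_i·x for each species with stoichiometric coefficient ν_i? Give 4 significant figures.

x = 0.02951 M

Q₀ = 0.4751 vs Keq = 0.2656 ⇒ Q>K, reverse
Step 1:
                    E           M
  I            0.1346      0.3999
  C           0.01864    -0.05592
  E            0.1532       0.344
  solve Keq expr → x = -0.01864; check Q = 0.2656
Then remove 0.1122 M of M.
Step 2:
                    E           M
  I            0.1532      0.2318
  C          -0.02951     0.08853
  E            0.1237      0.3203
  solve Keq expr → x = 0.02951; check Q = 0.2656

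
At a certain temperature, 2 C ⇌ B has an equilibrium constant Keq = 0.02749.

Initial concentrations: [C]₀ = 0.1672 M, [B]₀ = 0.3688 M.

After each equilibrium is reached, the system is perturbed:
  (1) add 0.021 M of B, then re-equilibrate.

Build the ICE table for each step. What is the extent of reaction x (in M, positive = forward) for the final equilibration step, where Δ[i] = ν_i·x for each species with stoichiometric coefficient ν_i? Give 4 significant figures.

x = -0.01914 M

Q₀ = 13.19 vs Keq = 0.02749 ⇒ Q>K, reverse
Step 1:
                  C         B
  init       0.1672    0.3688
  Δ          0.6966   -0.3483
  eq         0.8638   0.02051
  solve Keq expr → x = -0.3483; check Q = 0.02749
Then add 0.021 M of B.
Step 2:
                  C         B
  init       0.8638   0.04151
  Δ         0.03828  -0.01914
  eq         0.9021   0.02237
  solve Keq expr → x = -0.01914; check Q = 0.02749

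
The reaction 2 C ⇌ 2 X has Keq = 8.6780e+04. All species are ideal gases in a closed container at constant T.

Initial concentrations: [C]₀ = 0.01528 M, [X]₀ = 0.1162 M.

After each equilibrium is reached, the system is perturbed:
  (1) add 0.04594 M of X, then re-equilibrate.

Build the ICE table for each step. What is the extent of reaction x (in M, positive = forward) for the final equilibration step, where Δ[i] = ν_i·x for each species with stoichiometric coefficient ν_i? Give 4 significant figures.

x = -7.7710e-05 M

Q₀ = 57.83 vs Keq = 8.6780e+04 ⇒ Q<K, forward
Step 1:
                  C         X
  I         0.01528    0.1162
  C        -0.01484   0.01484
  E       4.4481e-04     0.131
  solve Keq expr → x = 0.007418; check Q = 8.6780e+04
Then add 0.04594 M of X.
Step 2:
                  C         X
  I       4.4481e-04     0.177
  C       1.5542e-04 -1.5542e-04
  E       6.0023e-04    0.1768
  solve Keq expr → x = -7.7710e-05; check Q = 8.6780e+04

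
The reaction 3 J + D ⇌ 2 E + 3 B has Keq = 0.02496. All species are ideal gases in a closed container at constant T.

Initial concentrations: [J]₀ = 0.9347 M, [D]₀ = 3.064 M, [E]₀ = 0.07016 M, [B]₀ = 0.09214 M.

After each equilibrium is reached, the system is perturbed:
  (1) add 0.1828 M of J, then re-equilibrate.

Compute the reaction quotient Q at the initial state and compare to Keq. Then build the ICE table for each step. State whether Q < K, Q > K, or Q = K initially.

Q₀ = 1.5389e-06 vs Keq = 0.02496 ⇒ Q<K, forward
Step 1:
                    J           D           E           B
  Initial      0.9347       3.064     0.07016     0.09214
  Change       -0.388     -0.1293      0.2587       0.388
  Equil        0.5467       2.935      0.3288      0.4801
  solve Keq expr → x = 0.1293; check Q = 0.02496
Then add 0.1828 M of J.
Step 2:
                    J           D           E           B
  Initial      0.7295       2.935      0.3288      0.4801
  Change     -0.06132    -0.02044     0.04088     0.06132
  Equil        0.6682       2.914      0.3697      0.5415
  solve Keq expr → x = 0.02044; check Q = 0.02496

Q₀ = 1.5389e-06; Q < K (proceeds forward)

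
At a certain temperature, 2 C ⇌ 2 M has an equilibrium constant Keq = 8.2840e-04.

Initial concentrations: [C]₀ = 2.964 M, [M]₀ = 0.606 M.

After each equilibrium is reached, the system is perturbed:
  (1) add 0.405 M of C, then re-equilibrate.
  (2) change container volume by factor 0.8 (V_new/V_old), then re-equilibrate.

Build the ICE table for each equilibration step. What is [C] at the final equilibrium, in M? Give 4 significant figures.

Q₀ = 0.0418 vs Keq = 8.2840e-04 ⇒ Q>K, reverse
Step 1:
                   C          M
  Initial      2.964      0.606
  Change      0.5061    -0.5061
  Equil         3.47    0.09988
  solve Keq expr → x = -0.2531; check Q = 8.2840e-04
Then add 0.405 M of C.
Step 2:
                   C          M
  Initial      3.875    0.09988
  Change    -0.01133    0.01133
  Equil        3.864     0.1112
  solve Keq expr → x = 0.005665; check Q = 8.2840e-04
Then change container volume by factor 0.8 (V_new/V_old).
Step 3:
                   C          M
  Initial       4.83      0.139
  Change           0          0
  Equil         4.83      0.139
  solve Keq expr → x = 0; check Q = 8.2840e-04

[C]_eq = 4.83 M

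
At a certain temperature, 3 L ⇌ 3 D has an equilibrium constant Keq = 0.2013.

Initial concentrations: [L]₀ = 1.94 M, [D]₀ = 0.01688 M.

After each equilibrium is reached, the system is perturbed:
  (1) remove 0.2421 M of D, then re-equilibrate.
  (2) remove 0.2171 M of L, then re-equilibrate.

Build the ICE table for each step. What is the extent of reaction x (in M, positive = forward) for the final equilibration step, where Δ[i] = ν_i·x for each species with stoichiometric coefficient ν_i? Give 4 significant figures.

Q₀ = 6.5874e-07 vs Keq = 0.2013 ⇒ Q<K, forward
Step 1:
                   L          D
  init          1.94    0.01688
  Δ          -0.7062     0.7062
  eq           1.234     0.7231
  solve Keq expr → x = 0.2354; check Q = 0.2013
Then remove 0.2421 M of D.
Step 2:
                   L          D
  init         1.234      0.481
  Δ          -0.1526     0.1526
  eq           1.081     0.6336
  solve Keq expr → x = 0.05088; check Q = 0.2013
Then remove 0.2171 M of L.
Step 3:
                   L          D
  init        0.8641     0.6336
  Δ          0.08022   -0.08022
  eq          0.9443     0.5534
  solve Keq expr → x = -0.02674; check Q = 0.2013

x = -0.02674 M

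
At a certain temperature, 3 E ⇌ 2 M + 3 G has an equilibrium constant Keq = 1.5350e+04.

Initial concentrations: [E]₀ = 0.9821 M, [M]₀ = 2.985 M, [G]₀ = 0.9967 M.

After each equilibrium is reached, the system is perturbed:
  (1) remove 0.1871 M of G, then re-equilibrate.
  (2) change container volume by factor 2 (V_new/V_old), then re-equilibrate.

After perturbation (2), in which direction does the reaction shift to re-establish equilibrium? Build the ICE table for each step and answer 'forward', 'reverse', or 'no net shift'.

Q₀ = 9.314 vs Keq = 1.5350e+04 ⇒ Q<K, forward
Step 1:
                   E          M          G
  init        0.9821      2.985     0.9967
  Δ          -0.8133     0.5422     0.8133
  eq          0.1688      3.527       1.81
  solve Keq expr → x = 0.2711; check Q = 1.5350e+04
Then remove 0.1871 M of G.
Step 2:
                   E          M          G
  init        0.1688      3.527      1.623
  Δ         -0.01568    0.01045    0.01568
  eq          0.1531      3.538      1.639
  solve Keq expr → x = 0.005227; check Q = 1.5350e+04
Then change container volume by factor 2 (V_new/V_old).
Step 3:
                   E          M          G
  init       0.07654      1.769     0.8193
  Δ         -0.02644    0.01762    0.02644
  eq          0.0501      1.786     0.8457
  solve Keq expr → x = 0.008812; check Q = 1.5350e+04

Direction: forward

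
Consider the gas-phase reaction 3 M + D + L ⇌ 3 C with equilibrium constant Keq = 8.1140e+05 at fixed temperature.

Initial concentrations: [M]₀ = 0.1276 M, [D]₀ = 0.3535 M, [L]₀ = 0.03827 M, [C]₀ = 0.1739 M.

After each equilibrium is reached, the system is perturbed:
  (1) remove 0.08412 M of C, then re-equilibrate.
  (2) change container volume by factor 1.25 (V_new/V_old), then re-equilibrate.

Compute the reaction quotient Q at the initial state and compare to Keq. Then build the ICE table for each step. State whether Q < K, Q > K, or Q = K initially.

Q₀ = 187.1 vs Keq = 8.1140e+05 ⇒ Q<K, forward
Step 1:
                    M           D           L           C
  Initial      0.1276      0.3535     0.03827      0.1739
  Change      -0.1014     -0.0338     -0.0338      0.1014
  Equil        0.0262      0.3197    0.004471      0.2753
  solve Keq expr → x = 0.0338; check Q = 8.1140e+05
Then remove 0.08412 M of C.
Step 2:
                    M           D           L           C
  Initial      0.0262      0.3197    0.004471      0.1912
  Change    -0.004669   -0.001556   -0.001556    0.004669
  Equil       0.02153      0.3181    0.002914      0.1958
  solve Keq expr → x = 0.001556; check Q = 8.1140e+05
Then change container volume by factor 1.25 (V_new/V_old).
Step 3:
                    M           D           L           C
  Initial     0.01723      0.2545    0.002332      0.1567
  Change     0.001402  4.6741e-04  4.6741e-04   -0.001402
  Equil       0.01863       0.255    0.002799      0.1553
  solve Keq expr → x = -4.6741e-04; check Q = 8.1140e+05

Q₀ = 187.1; Q < K (proceeds forward)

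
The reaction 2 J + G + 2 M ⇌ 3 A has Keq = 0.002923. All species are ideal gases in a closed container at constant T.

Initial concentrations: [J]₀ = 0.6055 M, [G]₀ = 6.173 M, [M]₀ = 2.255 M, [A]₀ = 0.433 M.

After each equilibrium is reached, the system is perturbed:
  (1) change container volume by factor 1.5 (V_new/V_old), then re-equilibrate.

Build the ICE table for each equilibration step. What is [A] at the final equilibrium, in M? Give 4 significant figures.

Q₀ = 0.007054 vs Keq = 0.002923 ⇒ Q>K, reverse
Step 1:
                   J          G          M          A
  Initial     0.6055      6.173      2.255      0.433
  Change     0.05621     0.0281    0.05621   -0.08431
  Equil       0.6617      6.201      2.311     0.3487
  solve Keq expr → x = -0.0281; check Q = 0.002923
Then change container volume by factor 1.5 (V_new/V_old).
Step 2:
                   J          G          M          A
  Initial     0.4411      4.134      1.541     0.2325
  Change     0.02972    0.01486    0.02972   -0.04458
  Equil       0.4709      4.149      1.571     0.1879
  solve Keq expr → x = -0.01486; check Q = 0.002923

[A]_eq = 0.1879 M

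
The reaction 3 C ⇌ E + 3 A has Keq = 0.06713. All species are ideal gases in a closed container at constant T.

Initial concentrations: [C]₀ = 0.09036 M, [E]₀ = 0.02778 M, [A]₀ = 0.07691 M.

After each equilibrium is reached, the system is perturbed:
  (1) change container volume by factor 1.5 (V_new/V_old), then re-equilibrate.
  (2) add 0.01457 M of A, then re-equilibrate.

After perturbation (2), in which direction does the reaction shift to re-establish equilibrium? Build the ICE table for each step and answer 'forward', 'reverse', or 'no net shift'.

Direction: reverse

Q₀ = 0.01713 vs Keq = 0.06713 ⇒ Q<K, forward
Step 1:
                   C          E          A
  init       0.09036    0.02778    0.07691
  Δ         -0.01647   0.005489    0.01647
  eq         0.07389    0.03327    0.09338
  solve Keq expr → x = 0.005489; check Q = 0.06713
Then change container volume by factor 1.5 (V_new/V_old).
Step 2:
                   C          E          A
  init       0.04926    0.02218    0.06225
  Δ        -0.003253   0.001084   0.003253
  eq         0.04601    0.02326     0.0655
  solve Keq expr → x = 0.001084; check Q = 0.06713
Then add 0.01457 M of A.
Step 3:
                   C          E          A
  init       0.04601    0.02326    0.08007
  Δ         0.005221   -0.00174  -0.005221
  eq         0.05123    0.02152    0.07485
  solve Keq expr → x = -0.00174; check Q = 0.06713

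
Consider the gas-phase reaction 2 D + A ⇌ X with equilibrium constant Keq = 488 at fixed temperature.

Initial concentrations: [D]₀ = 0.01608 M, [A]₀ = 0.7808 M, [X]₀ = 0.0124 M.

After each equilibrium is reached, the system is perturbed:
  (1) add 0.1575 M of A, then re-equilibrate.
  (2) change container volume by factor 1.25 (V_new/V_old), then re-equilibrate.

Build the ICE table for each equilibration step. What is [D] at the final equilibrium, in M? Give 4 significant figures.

[D]_eq = 0.006046 M

Q₀ = 61.42 vs Keq = 488 ⇒ Q<K, forward
Step 1:
                  D         A         X
  I         0.01608    0.7808    0.0124
  C       -0.009364 -0.004682  0.004682
  E        0.006716    0.7761   0.01708
  solve Keq expr → x = 0.004682; check Q = 488
Then add 0.1575 M of A.
Step 2:
                  D         A         X
  I        0.006716    0.9336   0.01708
  C       -5.4323e-04 -2.7162e-04 2.7162e-04
  E        0.006173    0.9333   0.01735
  solve Keq expr → x = 2.7162e-04; check Q = 488
Then change container volume by factor 1.25 (V_new/V_old).
Step 3:
                  D         A         X
  I        0.004938    0.7467   0.01388
  C        0.001108 5.5394e-04 -5.5394e-04
  E        0.006046    0.7472   0.01333
  solve Keq expr → x = -5.5394e-04; check Q = 488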